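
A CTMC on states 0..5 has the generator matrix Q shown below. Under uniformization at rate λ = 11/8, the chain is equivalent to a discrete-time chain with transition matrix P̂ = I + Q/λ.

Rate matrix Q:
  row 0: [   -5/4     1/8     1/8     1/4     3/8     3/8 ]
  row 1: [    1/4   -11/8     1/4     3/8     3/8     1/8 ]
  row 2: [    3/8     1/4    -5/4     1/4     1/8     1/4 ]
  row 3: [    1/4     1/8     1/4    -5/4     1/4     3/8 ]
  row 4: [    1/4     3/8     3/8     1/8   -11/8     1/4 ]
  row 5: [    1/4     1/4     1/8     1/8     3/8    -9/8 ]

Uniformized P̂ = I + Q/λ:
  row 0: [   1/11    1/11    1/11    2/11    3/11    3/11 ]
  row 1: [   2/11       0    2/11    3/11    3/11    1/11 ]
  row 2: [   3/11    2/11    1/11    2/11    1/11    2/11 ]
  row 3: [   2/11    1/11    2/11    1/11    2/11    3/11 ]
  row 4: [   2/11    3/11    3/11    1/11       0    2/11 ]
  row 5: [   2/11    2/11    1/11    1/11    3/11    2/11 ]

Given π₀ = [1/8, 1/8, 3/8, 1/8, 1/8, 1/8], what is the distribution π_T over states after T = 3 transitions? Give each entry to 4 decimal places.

t=0: π = [0.1250, 0.1250, 0.3750, 0.1250, 0.1250, 0.1250]
t=1: π = [0.2045, 0.1477, 0.1364, 0.1591, 0.1591, 0.1932]
t=2: π = [0.1756, 0.1364, 0.1477, 0.1488, 0.1901, 0.2014]
t=3: π = [0.1793, 0.1448, 0.1514, 0.1451, 0.1805, 0.1989]

π = [0.1793, 0.1448, 0.1514, 0.1451, 0.1805, 0.1989]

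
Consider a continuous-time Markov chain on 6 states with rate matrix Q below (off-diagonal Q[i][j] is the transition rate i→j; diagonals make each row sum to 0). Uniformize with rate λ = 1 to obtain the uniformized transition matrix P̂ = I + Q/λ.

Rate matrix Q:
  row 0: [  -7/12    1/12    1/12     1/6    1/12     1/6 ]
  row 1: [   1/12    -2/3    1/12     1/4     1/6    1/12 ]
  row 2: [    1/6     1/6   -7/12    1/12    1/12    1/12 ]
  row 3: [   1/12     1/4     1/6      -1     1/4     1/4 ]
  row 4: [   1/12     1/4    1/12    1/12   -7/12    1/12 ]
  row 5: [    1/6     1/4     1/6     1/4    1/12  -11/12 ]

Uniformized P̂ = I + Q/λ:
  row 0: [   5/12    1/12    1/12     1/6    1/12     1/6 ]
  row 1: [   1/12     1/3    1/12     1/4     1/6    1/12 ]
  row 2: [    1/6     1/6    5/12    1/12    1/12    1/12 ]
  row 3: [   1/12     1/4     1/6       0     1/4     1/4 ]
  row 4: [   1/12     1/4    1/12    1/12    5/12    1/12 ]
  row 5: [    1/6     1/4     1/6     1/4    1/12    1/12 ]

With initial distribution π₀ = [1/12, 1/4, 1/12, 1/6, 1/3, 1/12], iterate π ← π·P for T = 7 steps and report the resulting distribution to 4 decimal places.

t=0: π = [0.0833, 0.2500, 0.0833, 0.1667, 0.3333, 0.0833]
t=1: π = [0.1250, 0.2500, 0.1319, 0.1319, 0.2431, 0.1181]
t=2: π = [0.1458, 0.2390, 0.1481, 0.1441, 0.2072, 0.1157]
t=3: π = [0.1539, 0.2333, 0.1544, 0.1426, 0.1963, 0.1195]
t=4: π = [0.1575, 0.2309, 0.1566, 0.1431, 0.1920, 0.1199]
t=5: π = [0.1589, 0.2299, 0.1575, 0.1430, 0.1904, 0.1203]
t=6: π = [0.1594, 0.2296, 0.1578, 0.1430, 0.1898, 0.1204]
t=7: π = [0.1597, 0.2294, 0.1579, 0.1430, 0.1896, 0.1205]

π = [0.1597, 0.2294, 0.1579, 0.1430, 0.1896, 0.1205]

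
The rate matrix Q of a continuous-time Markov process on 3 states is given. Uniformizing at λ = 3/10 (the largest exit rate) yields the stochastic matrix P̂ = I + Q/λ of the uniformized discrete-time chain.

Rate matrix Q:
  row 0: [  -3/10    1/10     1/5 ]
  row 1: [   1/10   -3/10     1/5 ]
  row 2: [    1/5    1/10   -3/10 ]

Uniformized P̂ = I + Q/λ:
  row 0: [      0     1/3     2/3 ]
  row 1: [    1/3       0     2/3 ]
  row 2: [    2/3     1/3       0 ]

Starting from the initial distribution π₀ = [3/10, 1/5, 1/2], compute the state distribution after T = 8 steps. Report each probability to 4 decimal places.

t=0: π = [0.3000, 0.2000, 0.5000]
t=1: π = [0.4000, 0.2667, 0.3333]
t=2: π = [0.3111, 0.2444, 0.4444]
t=3: π = [0.3778, 0.2519, 0.3704]
t=4: π = [0.3309, 0.2494, 0.4198]
t=5: π = [0.3630, 0.2502, 0.3868]
t=6: π = [0.3413, 0.2499, 0.4088]
t=7: π = [0.3558, 0.2500, 0.3941]
t=8: π = [0.3461, 0.2500, 0.4039]

π = [0.3461, 0.2500, 0.4039]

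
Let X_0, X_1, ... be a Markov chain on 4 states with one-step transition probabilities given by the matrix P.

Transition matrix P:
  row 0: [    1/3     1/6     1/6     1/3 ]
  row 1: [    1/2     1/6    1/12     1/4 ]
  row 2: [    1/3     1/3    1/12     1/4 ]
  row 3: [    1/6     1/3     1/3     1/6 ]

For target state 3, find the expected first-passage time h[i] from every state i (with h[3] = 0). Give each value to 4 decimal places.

h = [3.2690, 3.5172, 3.5586, 0.0000]

First-step conditioning: h[3] = 0; for i ≠ 3, h[i] = 1 + Σ_k P[i][k]·h[k].
  h[0] = 1 + 1/3·h[0] + 1/6·h[1] + 1/6·h[2]
  h[1] = 1 + 1/2·h[0] + 1/6·h[1] + 1/12·h[2]
  h[2] = 1 + 1/3·h[0] + 1/3·h[1] + 1/12·h[2]
Solving the 3×3 linear system over states ≠ 3 gives exactly h = [474/145, 102/29, 516/145, 0] (h[3] = 0 is the target).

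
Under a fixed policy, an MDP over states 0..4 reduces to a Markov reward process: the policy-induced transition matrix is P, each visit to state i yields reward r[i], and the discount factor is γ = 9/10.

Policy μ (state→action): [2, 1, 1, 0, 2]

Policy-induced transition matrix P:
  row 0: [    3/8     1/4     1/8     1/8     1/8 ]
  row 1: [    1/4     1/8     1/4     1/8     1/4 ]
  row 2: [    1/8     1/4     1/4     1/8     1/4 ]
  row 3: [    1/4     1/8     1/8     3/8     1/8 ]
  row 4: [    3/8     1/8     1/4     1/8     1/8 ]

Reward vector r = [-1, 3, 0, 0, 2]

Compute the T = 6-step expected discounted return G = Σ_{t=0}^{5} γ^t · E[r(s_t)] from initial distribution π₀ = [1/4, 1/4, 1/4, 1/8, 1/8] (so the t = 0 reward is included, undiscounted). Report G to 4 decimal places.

G = 3.0724

t=0: π = [0.2500, 0.2500, 0.2500, 0.1250, 0.1250], E[r] = 0.7500, γ^t·E[r] = 0.750000, running G = 0.750000
t=1: π = [0.2656, 0.1875, 0.2031, 0.1563, 0.1875], E[r] = 0.6719, γ^t·E[r] = 0.604688, running G = 1.354688
t=2: π = [0.2813, 0.1836, 0.1973, 0.1641, 0.1738], E[r] = 0.6172, γ^t·E[r] = 0.499922, running G = 1.854609
t=3: π = [0.2822, 0.1848, 0.1943, 0.1660, 0.1726], E[r] = 0.6174, γ^t·E[r] = 0.450108, running G = 2.304717
t=4: π = [0.2826, 0.1846, 0.1940, 0.1665, 0.1724], E[r] = 0.6159, γ^t·E[r] = 0.404116, running G = 2.708833
t=5: π = [0.2826, 0.1846, 0.1939, 0.1666, 0.1723], E[r] = 0.6157, γ^t·E[r] = 0.363571, running G = 3.072404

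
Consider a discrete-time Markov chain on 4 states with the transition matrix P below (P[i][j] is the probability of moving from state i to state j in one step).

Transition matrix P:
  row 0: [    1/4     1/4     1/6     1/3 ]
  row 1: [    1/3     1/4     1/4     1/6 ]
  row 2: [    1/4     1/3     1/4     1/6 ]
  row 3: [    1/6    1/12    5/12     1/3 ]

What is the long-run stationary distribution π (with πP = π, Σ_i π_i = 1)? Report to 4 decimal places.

π = [0.2484, 0.2310, 0.2709, 0.2497]

Balance equations π_j = Σ_i π_i·P[i][j]:
  π_0 = 1/4·π_0 + 1/3·π_1 + 1/4·π_2 + 1/6·π_3
  π_1 = 1/4·π_0 + 1/4·π_1 + 1/3·π_2 + 1/12·π_3
  π_2 = 1/6·π_0 + 1/4·π_1 + 1/4·π_2 + 5/12·π_3
  normalize: π_0 + π_1 + π_2 + π_3 = 1
Solving the linear system gives exactly π = [199/801, 185/801, 217/801, 200/801].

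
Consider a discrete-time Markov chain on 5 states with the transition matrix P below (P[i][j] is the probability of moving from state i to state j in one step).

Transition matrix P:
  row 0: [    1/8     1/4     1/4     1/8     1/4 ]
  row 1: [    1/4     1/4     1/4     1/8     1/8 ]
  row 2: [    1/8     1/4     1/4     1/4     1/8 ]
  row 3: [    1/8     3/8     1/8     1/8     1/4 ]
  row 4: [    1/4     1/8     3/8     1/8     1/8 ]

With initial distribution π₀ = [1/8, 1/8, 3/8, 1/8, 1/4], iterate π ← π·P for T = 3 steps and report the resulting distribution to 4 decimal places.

π = [0.1775, 0.2488, 0.2512, 0.1560, 0.1665]

t=0: π = [0.1250, 0.1250, 0.3750, 0.1250, 0.2500]
t=1: π = [0.1719, 0.2344, 0.2656, 0.1719, 0.1563]
t=2: π = [0.1738, 0.2520, 0.2480, 0.1582, 0.1680]
t=3: π = [0.1775, 0.2488, 0.2512, 0.1560, 0.1665]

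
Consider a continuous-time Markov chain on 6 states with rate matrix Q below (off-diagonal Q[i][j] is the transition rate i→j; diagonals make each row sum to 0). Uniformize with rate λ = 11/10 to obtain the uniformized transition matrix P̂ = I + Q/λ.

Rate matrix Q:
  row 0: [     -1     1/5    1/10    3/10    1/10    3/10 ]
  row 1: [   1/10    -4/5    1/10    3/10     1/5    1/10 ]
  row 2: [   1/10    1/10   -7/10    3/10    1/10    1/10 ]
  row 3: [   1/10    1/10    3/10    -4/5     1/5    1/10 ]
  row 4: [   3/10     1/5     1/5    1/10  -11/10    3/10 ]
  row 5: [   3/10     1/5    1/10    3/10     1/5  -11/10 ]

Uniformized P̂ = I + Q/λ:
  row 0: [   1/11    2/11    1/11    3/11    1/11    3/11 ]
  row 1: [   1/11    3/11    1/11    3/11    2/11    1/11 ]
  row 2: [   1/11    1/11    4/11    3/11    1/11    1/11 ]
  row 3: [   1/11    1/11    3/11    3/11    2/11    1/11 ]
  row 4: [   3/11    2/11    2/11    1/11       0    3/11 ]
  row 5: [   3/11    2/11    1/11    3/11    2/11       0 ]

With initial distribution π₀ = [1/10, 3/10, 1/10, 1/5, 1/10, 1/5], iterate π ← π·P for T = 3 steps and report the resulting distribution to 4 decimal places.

t=0: π = [0.1000, 0.3000, 0.1000, 0.2000, 0.1000, 0.2000]
t=1: π = [0.1455, 0.1818, 0.1636, 0.2545, 0.1455, 0.1091]
t=2: π = [0.1372, 0.1603, 0.1950, 0.2463, 0.1273, 0.1339]
t=3: π = [0.1384, 0.1563, 0.2005, 0.2496, 0.1285, 0.1268]

π = [0.1384, 0.1563, 0.2005, 0.2496, 0.1285, 0.1268]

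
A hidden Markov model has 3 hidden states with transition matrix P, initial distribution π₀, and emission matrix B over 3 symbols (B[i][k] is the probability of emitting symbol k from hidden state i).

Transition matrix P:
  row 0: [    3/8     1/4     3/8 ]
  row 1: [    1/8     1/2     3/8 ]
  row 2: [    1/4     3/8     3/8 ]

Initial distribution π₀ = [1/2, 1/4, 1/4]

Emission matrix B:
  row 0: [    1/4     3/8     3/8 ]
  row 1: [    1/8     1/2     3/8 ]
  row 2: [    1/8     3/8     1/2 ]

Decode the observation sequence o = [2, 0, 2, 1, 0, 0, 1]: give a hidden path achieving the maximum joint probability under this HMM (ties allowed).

t=0: δ = [1.875e-01, 9.375e-02, 1.250e-01]  (obs o_0=2)
t=1: δ = [1.758e-02, 5.859e-03, 8.789e-03]  ψ = [0, 0, 0]  (obs o_1=0)
t=2: δ = [2.472e-03, 1.648e-03, 3.296e-03]  ψ = [0, 0, 0]  (obs o_2=2)
t=3: δ = [3.476e-04, 6.180e-04, 4.635e-04]  ψ = [0, 2, 2]  (obs o_3=1)
t=4: δ = [3.259e-05, 3.862e-05, 2.897e-05]  ψ = [0, 1, 1]  (obs o_4=0)
t=5: δ = [3.055e-06, 2.414e-06, 1.810e-06]  ψ = [0, 1, 1]  (obs o_5=0)
t=6: δ = [4.296e-07, 6.035e-07, 4.296e-07]  ψ = [0, 1, 0]  (obs o_6=1)
backtrack: best end state = 1; path = [0, 0, 2, 1, 1, 1, 1]

path = [0, 0, 2, 1, 1, 1, 1]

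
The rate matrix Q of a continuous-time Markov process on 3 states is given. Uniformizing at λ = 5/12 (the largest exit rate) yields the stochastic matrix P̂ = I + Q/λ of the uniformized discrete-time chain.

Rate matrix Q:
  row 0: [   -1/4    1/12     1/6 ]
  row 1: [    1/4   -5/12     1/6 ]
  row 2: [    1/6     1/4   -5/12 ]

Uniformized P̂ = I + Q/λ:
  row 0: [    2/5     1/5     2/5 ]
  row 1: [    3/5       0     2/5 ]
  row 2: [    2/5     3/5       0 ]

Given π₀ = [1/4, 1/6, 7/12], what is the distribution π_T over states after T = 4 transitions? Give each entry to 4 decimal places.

t=0: π = [0.2500, 0.1667, 0.5833]
t=1: π = [0.4333, 0.4000, 0.1667]
t=2: π = [0.4800, 0.1867, 0.3333]
t=3: π = [0.4373, 0.2960, 0.2667]
t=4: π = [0.4592, 0.2475, 0.2933]

π = [0.4592, 0.2475, 0.2933]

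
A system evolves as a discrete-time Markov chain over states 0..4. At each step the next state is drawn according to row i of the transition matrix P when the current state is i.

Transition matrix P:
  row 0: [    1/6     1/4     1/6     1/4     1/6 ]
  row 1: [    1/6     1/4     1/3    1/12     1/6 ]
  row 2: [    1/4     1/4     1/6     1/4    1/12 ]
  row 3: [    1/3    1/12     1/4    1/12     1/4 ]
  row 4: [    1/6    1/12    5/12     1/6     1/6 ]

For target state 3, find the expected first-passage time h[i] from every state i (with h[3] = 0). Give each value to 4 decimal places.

First-step conditioning: h[3] = 0; for i ≠ 3, h[i] = 1 + Σ_k P[i][k]·h[k].
  h[0] = 1 + 1/6·h[0] + 1/4·h[1] + 1/6·h[2] + 1/6·h[4]
  h[1] = 1 + 1/6·h[0] + 1/4·h[1] + 1/3·h[2] + 1/6·h[4]
  h[2] = 1 + 1/4·h[0] + 1/4·h[1] + 1/6·h[2] + 1/12·h[4]
  h[4] = 1 + 1/6·h[0] + 1/12·h[1] + 5/12·h[2] + 1/6·h[4]
Solving the 4×4 linear system over states ≠ 3 gives exactly h = [5280/1057, 6156/1057, 5256/1057, 0, 5568/1057] (h[3] = 0 is the target).

h = [4.9953, 5.8240, 4.9726, 0.0000, 5.2677]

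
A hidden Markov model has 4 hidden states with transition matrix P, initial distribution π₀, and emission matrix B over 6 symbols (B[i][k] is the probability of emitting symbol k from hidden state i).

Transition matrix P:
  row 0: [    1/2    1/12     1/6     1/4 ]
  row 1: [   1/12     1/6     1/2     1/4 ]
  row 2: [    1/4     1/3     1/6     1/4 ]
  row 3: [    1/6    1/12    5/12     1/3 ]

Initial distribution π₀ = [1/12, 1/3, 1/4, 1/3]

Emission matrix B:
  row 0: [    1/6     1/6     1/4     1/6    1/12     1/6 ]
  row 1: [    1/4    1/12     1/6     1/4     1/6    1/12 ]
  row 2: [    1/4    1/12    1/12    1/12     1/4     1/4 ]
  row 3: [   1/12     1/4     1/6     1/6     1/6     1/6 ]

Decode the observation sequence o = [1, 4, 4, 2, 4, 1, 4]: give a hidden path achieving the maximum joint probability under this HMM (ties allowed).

t=0: δ = [1.389e-02, 2.778e-02, 2.083e-02, 8.333e-02]  (obs o_0=1)
t=1: δ = [1.157e-03, 1.157e-03, 8.681e-03, 4.630e-03]  ψ = [3, 2, 3, 3]  (obs o_1=4)
t=2: δ = [1.808e-04, 4.823e-04, 4.823e-04, 3.617e-04]  ψ = [2, 2, 3, 2]  (obs o_2=4)
t=3: δ = [3.014e-05, 2.679e-05, 2.009e-05, 2.009e-05]  ψ = [2, 2, 1, 1]  (obs o_3=2)
t=4: δ = [1.256e-06, 1.116e-06, 3.349e-06, 1.256e-06]  ψ = [0, 2, 1, 0]  (obs o_4=4)
t=5: δ = [1.395e-07, 9.303e-08, 4.651e-08, 2.093e-07]  ψ = [2, 2, 1, 2]  (obs o_5=1)
t=6: δ = [5.814e-09, 2.907e-09, 2.180e-08, 1.163e-08]  ψ = [0, 3, 3, 3]  (obs o_6=4)
backtrack: best end state = 2; path = [3, 3, 2, 1, 2, 3, 2]

path = [3, 3, 2, 1, 2, 3, 2]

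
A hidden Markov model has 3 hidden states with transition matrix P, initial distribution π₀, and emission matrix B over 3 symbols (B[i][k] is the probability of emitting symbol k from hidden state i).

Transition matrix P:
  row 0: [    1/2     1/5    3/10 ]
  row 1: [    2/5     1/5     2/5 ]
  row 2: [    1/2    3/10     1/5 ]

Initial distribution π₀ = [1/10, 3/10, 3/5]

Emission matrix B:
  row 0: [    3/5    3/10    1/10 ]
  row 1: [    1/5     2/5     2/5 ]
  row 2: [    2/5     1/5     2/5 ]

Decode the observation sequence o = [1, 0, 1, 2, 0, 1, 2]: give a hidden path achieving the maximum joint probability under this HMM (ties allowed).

path = [2, 0, 0, 2, 0, 0, 2]

t=0: δ = [3.000e-02, 1.200e-01, 1.200e-01]  (obs o_0=1)
t=1: δ = [3.600e-02, 7.200e-03, 1.920e-02]  ψ = [2, 2, 1]  (obs o_1=0)
t=2: δ = [5.400e-03, 2.880e-03, 2.160e-03]  ψ = [0, 0, 0]  (obs o_2=1)
t=3: δ = [2.700e-04, 4.320e-04, 6.480e-04]  ψ = [0, 0, 0]  (obs o_3=2)
t=4: δ = [1.944e-04, 3.888e-05, 6.912e-05]  ψ = [2, 2, 1]  (obs o_4=0)
t=5: δ = [2.916e-05, 1.555e-05, 1.166e-05]  ψ = [0, 0, 0]  (obs o_5=1)
t=6: δ = [1.458e-06, 2.333e-06, 3.499e-06]  ψ = [0, 0, 0]  (obs o_6=2)
backtrack: best end state = 2; path = [2, 0, 0, 2, 0, 0, 2]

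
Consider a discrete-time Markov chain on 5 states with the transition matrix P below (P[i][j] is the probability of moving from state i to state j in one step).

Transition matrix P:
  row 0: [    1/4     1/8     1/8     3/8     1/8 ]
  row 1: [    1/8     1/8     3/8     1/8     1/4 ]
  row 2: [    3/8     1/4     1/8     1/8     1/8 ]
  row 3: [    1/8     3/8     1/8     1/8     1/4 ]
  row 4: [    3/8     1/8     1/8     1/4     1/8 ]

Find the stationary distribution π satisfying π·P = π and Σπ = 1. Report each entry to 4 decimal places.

π = [0.2430, 0.1988, 0.1747, 0.2077, 0.1758]

Balance equations π_j = Σ_i π_i·P[i][j]:
  π_0 = 1/4·π_0 + 1/8·π_1 + 3/8·π_2 + 1/8·π_3 + 3/8·π_4
  π_1 = 1/8·π_0 + 1/8·π_1 + 1/4·π_2 + 3/8·π_3 + 1/8·π_4
  π_2 = 1/8·π_0 + 3/8·π_1 + 1/8·π_2 + 1/8·π_3 + 1/8·π_4
  π_3 = 3/8·π_0 + 1/8·π_1 + 1/8·π_2 + 1/8·π_3 + 1/4·π_4
  normalize: π_0 + π_1 + π_2 + π_3 + π_4 = 1
Solving the linear system gives exactly π = [217/893, 355/1786, 156/893, 371/1786, 157/893].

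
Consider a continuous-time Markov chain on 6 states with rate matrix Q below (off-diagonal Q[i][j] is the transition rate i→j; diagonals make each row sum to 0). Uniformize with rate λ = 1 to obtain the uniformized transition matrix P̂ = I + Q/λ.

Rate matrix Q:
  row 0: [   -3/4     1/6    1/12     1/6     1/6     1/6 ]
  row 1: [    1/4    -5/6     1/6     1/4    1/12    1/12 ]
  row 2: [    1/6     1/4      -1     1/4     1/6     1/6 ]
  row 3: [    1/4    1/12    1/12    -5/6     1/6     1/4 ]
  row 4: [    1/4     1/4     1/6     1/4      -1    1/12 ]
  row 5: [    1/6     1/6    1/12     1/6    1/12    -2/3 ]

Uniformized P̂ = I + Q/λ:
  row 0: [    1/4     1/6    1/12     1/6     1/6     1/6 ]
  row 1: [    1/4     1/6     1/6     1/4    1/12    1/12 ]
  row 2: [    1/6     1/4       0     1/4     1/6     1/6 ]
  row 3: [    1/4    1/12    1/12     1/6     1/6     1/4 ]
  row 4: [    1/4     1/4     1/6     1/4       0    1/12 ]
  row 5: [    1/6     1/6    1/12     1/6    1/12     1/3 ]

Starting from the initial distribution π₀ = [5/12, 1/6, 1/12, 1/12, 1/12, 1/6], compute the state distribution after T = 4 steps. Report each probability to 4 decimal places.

t=0: π = [0.4167, 0.1667, 0.0833, 0.0833, 0.0833, 0.1667]
t=1: π = [0.2292, 0.1736, 0.0972, 0.1944, 0.1250, 0.1806]
t=2: π = [0.2269, 0.1690, 0.1001, 0.1997, 0.1163, 0.1881]
t=3: π = [0.2260, 0.1681, 0.0988, 0.1988, 0.1175, 0.1909]
t=4: π = [0.2259, 0.1681, 0.0989, 0.1987, 0.1172, 0.1912]

π = [0.2259, 0.1681, 0.0989, 0.1987, 0.1172, 0.1912]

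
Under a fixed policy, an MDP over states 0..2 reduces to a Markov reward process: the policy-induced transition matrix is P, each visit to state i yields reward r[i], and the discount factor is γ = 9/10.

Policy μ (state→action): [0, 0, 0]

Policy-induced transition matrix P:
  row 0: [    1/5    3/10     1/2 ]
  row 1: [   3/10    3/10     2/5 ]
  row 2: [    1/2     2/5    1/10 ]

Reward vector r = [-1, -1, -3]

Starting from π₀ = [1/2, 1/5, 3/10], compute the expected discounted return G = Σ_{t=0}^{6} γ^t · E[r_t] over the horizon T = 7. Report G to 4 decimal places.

G = -8.6638

t=0: π = [0.5000, 0.2000, 0.3000], E[r] = -1.6000, γ^t·E[r] = -1.600000, running G = -1.600000
t=1: π = [0.3100, 0.3300, 0.3600], E[r] = -1.7200, γ^t·E[r] = -1.548000, running G = -3.148000
t=2: π = [0.3410, 0.3360, 0.3230], E[r] = -1.6460, γ^t·E[r] = -1.333260, running G = -4.481260
t=3: π = [0.3305, 0.3323, 0.3372], E[r] = -1.6744, γ^t·E[r] = -1.220638, running G = -5.701898
t=4: π = [0.3344, 0.3337, 0.3319], E[r] = -1.6638, γ^t·E[r] = -1.091606, running G = -6.793504
t=5: π = [0.3329, 0.3332, 0.3339], E[r] = -1.6677, γ^t·E[r] = -0.984786, running G = -7.778290
t=6: π = [0.3335, 0.3334, 0.3331], E[r] = -1.6663, γ^t·E[r] = -0.885521, running G = -8.663811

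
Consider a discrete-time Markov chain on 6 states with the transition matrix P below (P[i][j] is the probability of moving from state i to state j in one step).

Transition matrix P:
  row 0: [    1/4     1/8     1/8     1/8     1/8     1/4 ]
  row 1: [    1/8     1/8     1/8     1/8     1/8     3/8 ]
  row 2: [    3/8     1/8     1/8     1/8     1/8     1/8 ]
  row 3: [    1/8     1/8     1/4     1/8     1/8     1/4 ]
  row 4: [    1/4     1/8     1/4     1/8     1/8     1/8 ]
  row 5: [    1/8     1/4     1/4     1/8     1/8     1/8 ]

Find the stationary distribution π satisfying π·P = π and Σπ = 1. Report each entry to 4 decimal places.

π = [0.2127, 0.1506, 0.1819, 0.1250, 0.1250, 0.2049]

Balance equations π_j = Σ_i π_i·P[i][j]:
  π_0 = 1/4·π_0 + 1/8·π_1 + 3/8·π_2 + 1/8·π_3 + 1/4·π_4 + 1/8·π_5
  π_1 = 1/8·π_0 + 1/8·π_1 + 1/8·π_2 + 1/8·π_3 + 1/8·π_4 + 1/4·π_5
  π_2 = 1/8·π_0 + 1/8·π_1 + 1/8·π_2 + 1/4·π_3 + 1/4·π_4 + 1/4·π_5
  π_3 = 1/8·π_0 + 1/8·π_1 + 1/8·π_2 + 1/8·π_3 + 1/8·π_4 + 1/8·π_5
  π_4 = 1/8·π_0 + 1/8·π_1 + 1/8·π_2 + 1/8·π_3 + 1/8·π_4 + 1/8·π_5
  normalize: π_0 + π_1 + π_2 + π_3 + π_4 + π_5 = 1
Solving the linear system gives exactly π = [245/1152, 347/2304, 419/2304, 1/8, 1/8, 59/288].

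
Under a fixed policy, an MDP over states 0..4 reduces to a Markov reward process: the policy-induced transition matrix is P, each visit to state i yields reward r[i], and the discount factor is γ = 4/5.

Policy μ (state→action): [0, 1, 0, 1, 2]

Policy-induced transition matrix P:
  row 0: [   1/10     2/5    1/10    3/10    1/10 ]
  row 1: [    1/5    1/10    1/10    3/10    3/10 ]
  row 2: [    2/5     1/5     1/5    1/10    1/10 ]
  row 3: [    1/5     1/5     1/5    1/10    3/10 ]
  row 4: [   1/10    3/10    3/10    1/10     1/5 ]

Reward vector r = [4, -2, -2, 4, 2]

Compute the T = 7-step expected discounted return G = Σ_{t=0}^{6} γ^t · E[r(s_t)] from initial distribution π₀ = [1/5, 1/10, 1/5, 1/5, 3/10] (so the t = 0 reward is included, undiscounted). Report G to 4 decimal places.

t=0: π = [0.2000, 0.1000, 0.2000, 0.2000, 0.3000], E[r] = 1.6000, γ^t·E[r] = 1.600000, running G = 1.600000
t=1: π = [0.1900, 0.2600, 0.2000, 0.1600, 0.1900], E[r] = 0.8600, γ^t·E[r] = 0.688000, running G = 2.288000
t=2: π = [0.2020, 0.2310, 0.1740, 0.1900, 0.2030], E[r] = 1.1640, γ^t·E[r] = 0.744960, running G = 3.032960
t=3: π = [0.1943, 0.2376, 0.1770, 0.1866, 0.2045], E[r] = 1.1034, γ^t·E[r] = 0.564941, running G = 3.597901
t=4: π = [0.1955, 0.2356, 0.1773, 0.1864, 0.2053], E[r] = 1.1126, γ^t·E[r] = 0.455705, running G = 4.053605
t=5: π = [0.1954, 0.2361, 0.1774, 0.1862, 0.2049], E[r] = 1.1092, γ^t·E[r] = 0.363453, running G = 4.417058
t=6: π = [0.1955, 0.2360, 0.1773, 0.1863, 0.2049], E[r] = 1.1103, γ^t·E[r] = 0.291051, running G = 4.708110

G = 4.7081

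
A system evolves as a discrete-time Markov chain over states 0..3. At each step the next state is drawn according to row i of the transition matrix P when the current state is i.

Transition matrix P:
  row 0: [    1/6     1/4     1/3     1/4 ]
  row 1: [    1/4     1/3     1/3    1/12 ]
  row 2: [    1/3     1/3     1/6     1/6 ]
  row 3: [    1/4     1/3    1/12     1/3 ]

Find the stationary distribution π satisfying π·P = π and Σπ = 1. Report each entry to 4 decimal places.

π = [0.2496, 0.3125, 0.2442, 0.1937]

Balance equations π_j = Σ_i π_i·P[i][j]:
  π_0 = 1/6·π_0 + 1/4·π_1 + 1/3·π_2 + 1/4·π_3
  π_1 = 1/4·π_0 + 1/3·π_1 + 1/3·π_2 + 1/3·π_3
  π_2 = 1/3·π_0 + 1/3·π_1 + 1/6·π_2 + 1/12·π_3
  normalize: π_0 + π_1 + π_2 + π_3 = 1
Solving the linear system gives exactly π = [140/561, 526/1683, 137/561, 326/1683].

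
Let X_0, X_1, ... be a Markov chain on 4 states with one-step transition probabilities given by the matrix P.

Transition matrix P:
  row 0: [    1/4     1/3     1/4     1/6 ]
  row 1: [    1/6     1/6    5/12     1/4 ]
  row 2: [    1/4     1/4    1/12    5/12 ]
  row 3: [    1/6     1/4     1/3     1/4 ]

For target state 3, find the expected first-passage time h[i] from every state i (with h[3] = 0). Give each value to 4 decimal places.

First-step conditioning: h[3] = 0; for i ≠ 3, h[i] = 1 + Σ_k P[i][k]·h[k].
  h[0] = 1 + 1/4·h[0] + 1/3·h[1] + 1/4·h[2]
  h[1] = 1 + 1/6·h[0] + 1/6·h[1] + 5/12·h[2]
  h[2] = 1 + 1/4·h[0] + 1/4·h[1] + 1/12·h[2]
Solving the 3×3 linear system over states ≠ 3 gives exactly h = [2376/599, 2136/599, 1884/599, 0] (h[3] = 0 is the target).

h = [3.9666, 3.5659, 3.1452, 0.0000]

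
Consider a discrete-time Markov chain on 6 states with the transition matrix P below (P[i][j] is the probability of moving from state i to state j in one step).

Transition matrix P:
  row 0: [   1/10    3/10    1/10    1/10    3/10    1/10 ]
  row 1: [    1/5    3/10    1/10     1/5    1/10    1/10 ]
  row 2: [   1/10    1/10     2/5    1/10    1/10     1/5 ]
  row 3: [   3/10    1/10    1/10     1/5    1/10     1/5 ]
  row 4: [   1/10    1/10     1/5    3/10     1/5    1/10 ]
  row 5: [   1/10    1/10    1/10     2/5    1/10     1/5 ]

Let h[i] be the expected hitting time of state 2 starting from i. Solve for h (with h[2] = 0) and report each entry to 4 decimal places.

First-step conditioning: h[2] = 0; for i ≠ 2, h[i] = 1 + Σ_k P[i][k]·h[k].
  h[0] = 1 + 1/10·h[0] + 3/10·h[1] + 1/10·h[3] + 3/10·h[4] + 1/10·h[5]
  h[1] = 1 + 1/5·h[0] + 3/10·h[1] + 1/5·h[3] + 1/10·h[4] + 1/10·h[5]
  h[3] = 1 + 3/10·h[0] + 1/10·h[1] + 1/5·h[3] + 1/10·h[4] + 1/5·h[5]
  h[4] = 1 + 1/10·h[0] + 1/10·h[1] + 3/10·h[3] + 1/5·h[4] + 1/10·h[5]
  h[5] = 1 + 1/10·h[0] + 1/10·h[1] + 2/5·h[3] + 1/10·h[4] + 1/5·h[5]
Solving the 5×5 linear system over states ≠ 2 gives exactly h = [5480/643, 5590/643, 0, 5580/643, 4980/643, 5600/643] (h[2] = 0 is the target).

h = [8.5226, 8.6936, 0.0000, 8.6781, 7.7449, 8.7092]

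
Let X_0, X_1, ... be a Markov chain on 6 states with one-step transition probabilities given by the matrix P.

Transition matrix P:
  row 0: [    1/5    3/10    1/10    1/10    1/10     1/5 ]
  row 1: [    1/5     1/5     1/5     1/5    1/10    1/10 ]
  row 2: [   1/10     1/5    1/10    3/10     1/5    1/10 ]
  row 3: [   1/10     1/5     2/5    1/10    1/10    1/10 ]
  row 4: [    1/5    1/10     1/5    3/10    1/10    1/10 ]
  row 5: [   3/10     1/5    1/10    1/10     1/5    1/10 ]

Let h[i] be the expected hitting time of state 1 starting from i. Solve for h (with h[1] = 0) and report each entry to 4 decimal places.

h = [4.3858, 0.0000, 4.9898, 4.9566, 5.3885, 4.8756]

First-step conditioning: h[1] = 0; for i ≠ 1, h[i] = 1 + Σ_k P[i][k]·h[k].
  h[0] = 1 + 1/5·h[0] + 1/10·h[2] + 1/10·h[3] + 1/10·h[4] + 1/5·h[5]
  h[2] = 1 + 1/10·h[0] + 1/10·h[2] + 3/10·h[3] + 1/5·h[4] + 1/10·h[5]
  h[3] = 1 + 1/10·h[0] + 2/5·h[2] + 1/10·h[3] + 1/10·h[4] + 1/10·h[5]
  h[4] = 1 + 1/5·h[0] + 1/5·h[2] + 3/10·h[3] + 1/10·h[4] + 1/10·h[5]
  h[5] = 1 + 3/10·h[0] + 1/10·h[2] + 1/10·h[3] + 1/5·h[4] + 1/10·h[5]
Solving the 5×5 linear system over states ≠ 1 gives exactly h = [25740/5869, 0, 29285/5869, 29090/5869, 31625/5869, 28615/5869] (h[1] = 0 is the target).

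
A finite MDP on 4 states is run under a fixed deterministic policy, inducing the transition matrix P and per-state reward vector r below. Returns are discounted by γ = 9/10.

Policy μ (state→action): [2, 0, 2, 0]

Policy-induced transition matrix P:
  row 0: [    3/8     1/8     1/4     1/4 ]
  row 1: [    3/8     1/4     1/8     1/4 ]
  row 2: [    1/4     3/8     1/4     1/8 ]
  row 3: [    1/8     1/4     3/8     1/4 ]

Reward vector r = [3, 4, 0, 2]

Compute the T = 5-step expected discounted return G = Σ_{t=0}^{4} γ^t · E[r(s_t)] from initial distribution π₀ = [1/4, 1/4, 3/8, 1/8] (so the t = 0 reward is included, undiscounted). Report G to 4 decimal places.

G = 9.1446

t=0: π = [0.2500, 0.2500, 0.3750, 0.1250], E[r] = 2.0000, γ^t·E[r] = 2.000000, running G = 2.000000
t=1: π = [0.2969, 0.2656, 0.2344, 0.2031], E[r] = 2.3594, γ^t·E[r] = 2.123438, running G = 4.123438
t=2: π = [0.2949, 0.2422, 0.2422, 0.2207], E[r] = 2.2949, γ^t·E[r] = 1.858887, running G = 5.982324
t=3: π = [0.2896, 0.2434, 0.2473, 0.2197], E[r] = 2.2817, γ^t·E[r] = 1.663387, running G = 7.645711
t=4: π = [0.2892, 0.2447, 0.2470, 0.2191], E[r] = 2.2845, γ^t·E[r] = 1.498871, running G = 9.144582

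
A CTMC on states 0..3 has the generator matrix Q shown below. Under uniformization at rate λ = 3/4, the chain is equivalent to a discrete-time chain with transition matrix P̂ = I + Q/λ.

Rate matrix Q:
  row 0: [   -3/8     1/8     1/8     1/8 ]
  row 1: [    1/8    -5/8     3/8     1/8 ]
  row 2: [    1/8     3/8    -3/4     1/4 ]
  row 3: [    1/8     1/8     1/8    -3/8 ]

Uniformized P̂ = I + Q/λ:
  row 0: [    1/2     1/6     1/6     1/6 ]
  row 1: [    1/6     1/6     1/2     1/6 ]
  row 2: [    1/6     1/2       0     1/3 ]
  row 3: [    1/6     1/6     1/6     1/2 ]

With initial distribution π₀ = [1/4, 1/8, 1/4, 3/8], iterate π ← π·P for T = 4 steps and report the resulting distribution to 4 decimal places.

π = [0.2500, 0.2346, 0.2130, 0.3025]

t=0: π = [0.2500, 0.1250, 0.2500, 0.3750]
t=1: π = [0.2500, 0.2500, 0.1667, 0.3333]
t=2: π = [0.2500, 0.2222, 0.2222, 0.3056]
t=3: π = [0.2500, 0.2407, 0.2037, 0.3056]
t=4: π = [0.2500, 0.2346, 0.2130, 0.3025]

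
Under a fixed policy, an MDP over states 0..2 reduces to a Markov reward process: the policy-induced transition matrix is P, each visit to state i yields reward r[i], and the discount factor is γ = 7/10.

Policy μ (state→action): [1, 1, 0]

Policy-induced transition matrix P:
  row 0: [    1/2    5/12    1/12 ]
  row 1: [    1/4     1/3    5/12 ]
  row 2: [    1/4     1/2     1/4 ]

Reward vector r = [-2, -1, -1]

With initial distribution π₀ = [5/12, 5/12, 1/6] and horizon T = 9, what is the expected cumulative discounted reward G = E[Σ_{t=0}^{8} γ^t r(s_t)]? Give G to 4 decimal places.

t=0: π = [0.4167, 0.4167, 0.1667], E[r] = -1.4167, γ^t·E[r] = -1.416667, running G = -1.416667
t=1: π = [0.3542, 0.3958, 0.2500], E[r] = -1.3542, γ^t·E[r] = -0.947917, running G = -2.364583
t=2: π = [0.3385, 0.4045, 0.2569], E[r] = -1.3385, γ^t·E[r] = -0.655885, running G = -3.020469
t=3: π = [0.3346, 0.4044, 0.2610], E[r] = -1.3346, γ^t·E[r] = -0.457780, running G = -3.478249
t=4: π = [0.3337, 0.4047, 0.2616], E[r] = -1.3337, γ^t·E[r] = -0.320211, running G = -3.798460
t=5: π = [0.3334, 0.4047, 0.2618], E[r] = -1.3334, γ^t·E[r] = -0.224107, running G = -4.022567
t=6: π = [0.3334, 0.4048, 0.2619], E[r] = -1.3334, γ^t·E[r] = -0.156868, running G = -4.179435
t=7: π = [0.3333, 0.4048, 0.2619], E[r] = -1.3333, γ^t·E[r] = -0.109806, running G = -4.289241
t=8: π = [0.3333, 0.4048, 0.2619], E[r] = -1.3333, γ^t·E[r] = -0.076864, running G = -4.366105

G = -4.3661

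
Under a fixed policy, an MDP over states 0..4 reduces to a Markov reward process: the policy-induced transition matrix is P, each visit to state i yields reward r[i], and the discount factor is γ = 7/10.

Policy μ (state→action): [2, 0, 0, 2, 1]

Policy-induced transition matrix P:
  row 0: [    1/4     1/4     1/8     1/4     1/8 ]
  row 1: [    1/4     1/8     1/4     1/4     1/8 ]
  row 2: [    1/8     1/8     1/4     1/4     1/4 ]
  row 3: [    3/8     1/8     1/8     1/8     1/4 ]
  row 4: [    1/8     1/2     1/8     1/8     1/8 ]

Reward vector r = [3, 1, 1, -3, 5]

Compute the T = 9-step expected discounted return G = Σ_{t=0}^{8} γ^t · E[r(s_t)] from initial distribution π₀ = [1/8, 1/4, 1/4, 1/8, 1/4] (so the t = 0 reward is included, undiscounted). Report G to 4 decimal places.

G = 4.6580

t=0: π = [0.1250, 0.2500, 0.2500, 0.1250, 0.2500], E[r] = 1.7500, γ^t·E[r] = 1.750000, running G = 1.750000
t=1: π = [0.2031, 0.2344, 0.1875, 0.2031, 0.1719], E[r] = 1.2813, γ^t·E[r] = 0.896875, running G = 2.646875
t=2: π = [0.2305, 0.2148, 0.1777, 0.2031, 0.1738], E[r] = 1.3438, γ^t·E[r] = 0.658438, running G = 3.305313
t=3: π = [0.2314, 0.2190, 0.1741, 0.2029, 0.1726], E[r] = 1.3418, γ^t·E[r] = 0.460236, running G = 3.765549
t=4: π = [0.2320, 0.2187, 0.1741, 0.2031, 0.1721], E[r] = 1.3403, γ^t·E[r] = 0.321799, running G = 4.087348
t=5: π = [0.2321, 0.2185, 0.1741, 0.2031, 0.1721], E[r] = 1.3404, γ^t·E[r] = 0.225280, running G = 4.312628
t=6: π = [0.2321, 0.2186, 0.1741, 0.2031, 0.1722], E[r] = 1.3404, γ^t·E[r] = 0.157701, running G = 4.470329
t=7: π = [0.2321, 0.2186, 0.1741, 0.2031, 0.1721], E[r] = 1.3404, γ^t·E[r] = 0.110390, running G = 4.580719
t=8: π = [0.2321, 0.2186, 0.1741, 0.2031, 0.1721], E[r] = 1.3404, γ^t·E[r] = 0.077273, running G = 4.657992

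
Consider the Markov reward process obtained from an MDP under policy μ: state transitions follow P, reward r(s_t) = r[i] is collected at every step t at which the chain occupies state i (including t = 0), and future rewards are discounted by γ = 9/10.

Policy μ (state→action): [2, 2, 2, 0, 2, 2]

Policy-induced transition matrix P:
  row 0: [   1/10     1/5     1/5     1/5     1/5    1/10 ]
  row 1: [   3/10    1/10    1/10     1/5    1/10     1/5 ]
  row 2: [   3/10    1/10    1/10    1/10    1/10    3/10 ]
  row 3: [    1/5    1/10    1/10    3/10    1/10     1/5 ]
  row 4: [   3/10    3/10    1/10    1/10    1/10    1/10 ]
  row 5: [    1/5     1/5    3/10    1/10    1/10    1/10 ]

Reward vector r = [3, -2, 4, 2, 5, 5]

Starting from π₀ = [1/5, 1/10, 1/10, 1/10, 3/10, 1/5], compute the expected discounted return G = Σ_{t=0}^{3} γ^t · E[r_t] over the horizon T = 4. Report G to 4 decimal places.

G = 10.0014

t=0: π = [0.2000, 0.1000, 0.1000, 0.1000, 0.3000, 0.2000], E[r] = 3.5000, γ^t·E[r] = 3.500000, running G = 3.500000
t=1: π = [0.2300, 0.2000, 0.1600, 0.1500, 0.1200, 0.1400], E[r] = 2.5300, γ^t·E[r] = 2.277000, running G = 5.777000
t=2: π = [0.2250, 0.1610, 0.1510, 0.1730, 0.1230, 0.1670], E[r] = 2.7530, γ^t·E[r] = 2.229930, running G = 8.006930
t=3: π = [0.2210, 0.1638, 0.1559, 0.1732, 0.1225, 0.1636], E[r] = 2.7359, γ^t·E[r] = 1.994471, running G = 10.001401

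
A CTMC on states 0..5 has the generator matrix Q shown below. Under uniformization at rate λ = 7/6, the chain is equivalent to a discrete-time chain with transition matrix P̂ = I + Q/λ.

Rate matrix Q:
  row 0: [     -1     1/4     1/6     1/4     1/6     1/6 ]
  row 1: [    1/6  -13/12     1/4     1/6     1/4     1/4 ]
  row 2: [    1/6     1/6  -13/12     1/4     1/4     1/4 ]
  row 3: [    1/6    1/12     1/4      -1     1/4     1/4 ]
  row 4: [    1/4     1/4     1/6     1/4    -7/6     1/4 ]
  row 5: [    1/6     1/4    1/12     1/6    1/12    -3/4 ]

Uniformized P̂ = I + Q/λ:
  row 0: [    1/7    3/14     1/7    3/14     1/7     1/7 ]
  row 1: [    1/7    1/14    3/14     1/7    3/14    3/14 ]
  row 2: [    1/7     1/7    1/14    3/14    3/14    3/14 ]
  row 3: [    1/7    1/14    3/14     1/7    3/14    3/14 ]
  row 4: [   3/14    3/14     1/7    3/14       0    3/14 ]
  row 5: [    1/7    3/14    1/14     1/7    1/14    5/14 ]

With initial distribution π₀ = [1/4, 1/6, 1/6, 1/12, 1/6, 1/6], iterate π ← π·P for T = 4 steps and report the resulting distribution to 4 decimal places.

π = [0.1528, 0.1570, 0.1397, 0.1737, 0.1397, 0.2372]

t=0: π = [0.2500, 0.1667, 0.1667, 0.0833, 0.1667, 0.1667]
t=1: π = [0.1548, 0.1667, 0.1369, 0.1845, 0.1369, 0.2202]
t=2: π = [0.1526, 0.1543, 0.1424, 0.1735, 0.1424, 0.2347]
t=3: π = [0.1530, 0.1573, 0.1393, 0.1741, 0.1393, 0.2369]
t=4: π = [0.1528, 0.1570, 0.1397, 0.1737, 0.1397, 0.2372]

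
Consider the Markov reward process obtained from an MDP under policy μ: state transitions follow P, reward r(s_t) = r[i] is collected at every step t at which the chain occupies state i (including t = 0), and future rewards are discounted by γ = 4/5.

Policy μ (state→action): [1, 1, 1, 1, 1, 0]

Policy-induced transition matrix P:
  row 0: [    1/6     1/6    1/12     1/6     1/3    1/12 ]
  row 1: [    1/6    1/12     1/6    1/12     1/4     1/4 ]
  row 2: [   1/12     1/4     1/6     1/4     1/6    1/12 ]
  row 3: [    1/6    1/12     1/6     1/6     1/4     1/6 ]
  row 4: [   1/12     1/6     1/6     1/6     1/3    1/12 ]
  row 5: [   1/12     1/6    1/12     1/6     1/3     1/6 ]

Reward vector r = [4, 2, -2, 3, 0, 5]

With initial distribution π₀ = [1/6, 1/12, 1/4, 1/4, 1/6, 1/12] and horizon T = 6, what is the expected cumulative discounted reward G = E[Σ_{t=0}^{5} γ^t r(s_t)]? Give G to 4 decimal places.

t=0: π = [0.1667, 0.0833, 0.2500, 0.2500, 0.1667, 0.0833], E[r] = 1.5000, γ^t·E[r] = 1.500000, running G = 1.500000
t=1: π = [0.1250, 0.1597, 0.1458, 0.1806, 0.2639, 0.1250], E[r] = 1.6944, γ^t·E[r] = 1.355556, running G = 2.855556
t=2: π = [0.1221, 0.1505, 0.1458, 0.1655, 0.2807, 0.1354], E[r] = 1.6713, γ^t·E[r] = 1.069630, running G = 3.925185
t=3: π = [0.1198, 0.1525, 0.1452, 0.1663, 0.2827, 0.1335], E[r] = 1.6602, γ^t·E[r] = 0.850025, running G = 4.775210
t=4: π = [0.1199, 0.1522, 0.1456, 0.1661, 0.2826, 0.1337], E[r] = 1.6597, γ^t·E[r] = 0.679794, running G = 5.455004
t=5: π = [0.1198, 0.1523, 0.1455, 0.1661, 0.2826, 0.1337], E[r] = 1.6596, γ^t·E[r] = 0.543824, running G = 5.998828

G = 5.9988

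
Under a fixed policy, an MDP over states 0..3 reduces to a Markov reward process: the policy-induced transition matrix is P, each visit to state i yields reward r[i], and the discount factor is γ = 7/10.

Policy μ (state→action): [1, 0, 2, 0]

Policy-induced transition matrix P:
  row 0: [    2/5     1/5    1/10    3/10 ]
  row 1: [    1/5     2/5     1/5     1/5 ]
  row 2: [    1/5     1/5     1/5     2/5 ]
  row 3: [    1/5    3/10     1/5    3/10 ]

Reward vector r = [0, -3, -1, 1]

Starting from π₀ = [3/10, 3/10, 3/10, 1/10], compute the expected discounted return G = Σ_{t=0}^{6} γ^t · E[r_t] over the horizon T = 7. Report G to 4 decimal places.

G = -2.5829

t=0: π = [0.3000, 0.3000, 0.3000, 0.1000], E[r] = -1.1000, γ^t·E[r] = -1.100000, running G = -1.100000
t=1: π = [0.2600, 0.2700, 0.1700, 0.3000], E[r] = -0.6800, γ^t·E[r] = -0.476000, running G = -1.576000
t=2: π = [0.2520, 0.2840, 0.1740, 0.2900], E[r] = -0.7360, γ^t·E[r] = -0.360640, running G = -1.936640
t=3: π = [0.2504, 0.2858, 0.1748, 0.2890], E[r] = -0.7432, γ^t·E[r] = -0.254918, running G = -2.191558
t=4: π = [0.2501, 0.2861, 0.1750, 0.2889], E[r] = -0.7442, γ^t·E[r] = -0.178692, running G = -2.370250
t=5: π = [0.2500, 0.2861, 0.1750, 0.2889], E[r] = -0.7444, γ^t·E[r] = -0.125113, running G = -2.495362
t=6: π = [0.2500, 0.2861, 0.1750, 0.2889], E[r] = -0.7444, γ^t·E[r] = -0.087582, running G = -2.582945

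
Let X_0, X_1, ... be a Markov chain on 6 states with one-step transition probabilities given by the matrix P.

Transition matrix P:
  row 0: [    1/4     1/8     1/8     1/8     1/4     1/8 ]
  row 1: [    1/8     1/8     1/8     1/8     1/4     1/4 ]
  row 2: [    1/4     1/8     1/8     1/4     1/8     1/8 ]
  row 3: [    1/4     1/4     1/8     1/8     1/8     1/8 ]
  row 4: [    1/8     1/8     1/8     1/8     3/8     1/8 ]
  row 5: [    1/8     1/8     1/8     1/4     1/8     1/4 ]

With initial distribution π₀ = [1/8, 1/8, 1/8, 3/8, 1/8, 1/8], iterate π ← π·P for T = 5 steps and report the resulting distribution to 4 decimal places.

t=0: π = [0.1250, 0.1250, 0.1250, 0.3750, 0.1250, 0.1250]
t=1: π = [0.2031, 0.1719, 0.1250, 0.1563, 0.1875, 0.1563]
t=2: π = [0.1855, 0.1445, 0.1250, 0.1602, 0.2188, 0.1660]
t=3: π = [0.1838, 0.1450, 0.1250, 0.1614, 0.2209, 0.1638]
t=4: π = [0.1838, 0.1452, 0.1250, 0.1611, 0.2213, 0.1636]
t=5: π = [0.1837, 0.1451, 0.1250, 0.1611, 0.2215, 0.1636]

π = [0.1837, 0.1451, 0.1250, 0.1611, 0.2215, 0.1636]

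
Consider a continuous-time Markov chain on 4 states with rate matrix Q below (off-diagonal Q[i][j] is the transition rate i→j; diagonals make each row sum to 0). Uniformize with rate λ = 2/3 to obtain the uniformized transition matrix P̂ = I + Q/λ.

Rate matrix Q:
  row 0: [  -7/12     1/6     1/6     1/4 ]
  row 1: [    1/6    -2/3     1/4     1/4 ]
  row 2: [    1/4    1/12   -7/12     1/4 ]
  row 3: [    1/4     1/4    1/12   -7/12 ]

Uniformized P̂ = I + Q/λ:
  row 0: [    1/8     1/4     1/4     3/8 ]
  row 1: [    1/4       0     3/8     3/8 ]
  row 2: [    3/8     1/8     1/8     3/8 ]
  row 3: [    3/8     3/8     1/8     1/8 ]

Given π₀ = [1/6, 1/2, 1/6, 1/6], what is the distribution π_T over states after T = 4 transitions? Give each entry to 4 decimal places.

t=0: π = [0.1667, 0.5000, 0.1667, 0.1667]
t=1: π = [0.2708, 0.1250, 0.2708, 0.3333]
t=2: π = [0.2917, 0.2266, 0.1901, 0.2917]
t=3: π = [0.2738, 0.2061, 0.2181, 0.3021]
t=4: π = [0.2808, 0.2090, 0.2107, 0.2995]

π = [0.2808, 0.2090, 0.2107, 0.2995]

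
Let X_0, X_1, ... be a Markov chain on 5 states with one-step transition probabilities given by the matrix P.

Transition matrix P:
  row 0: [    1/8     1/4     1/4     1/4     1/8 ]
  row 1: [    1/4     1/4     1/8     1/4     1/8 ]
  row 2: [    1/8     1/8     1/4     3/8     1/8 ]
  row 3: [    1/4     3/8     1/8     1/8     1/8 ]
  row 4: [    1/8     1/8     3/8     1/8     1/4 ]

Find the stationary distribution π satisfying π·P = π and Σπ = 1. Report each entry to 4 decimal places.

π = [0.1830, 0.2346, 0.2098, 0.2297, 0.1429]

Balance equations π_j = Σ_i π_i·P[i][j]:
  π_0 = 1/8·π_0 + 1/4·π_1 + 1/8·π_2 + 1/4·π_3 + 1/8·π_4
  π_1 = 1/4·π_0 + 1/4·π_1 + 1/8·π_2 + 3/8·π_3 + 1/8·π_4
  π_2 = 1/4·π_0 + 1/8·π_1 + 1/4·π_2 + 1/8·π_3 + 3/8·π_4
  π_3 = 1/4·π_0 + 1/4·π_1 + 3/8·π_2 + 1/8·π_3 + 1/8·π_4
  normalize: π_0 + π_1 + π_2 + π_3 + π_4 = 1
Solving the linear system gives exactly π = [41/224, 473/2016, 47/224, 463/2016, 1/7].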